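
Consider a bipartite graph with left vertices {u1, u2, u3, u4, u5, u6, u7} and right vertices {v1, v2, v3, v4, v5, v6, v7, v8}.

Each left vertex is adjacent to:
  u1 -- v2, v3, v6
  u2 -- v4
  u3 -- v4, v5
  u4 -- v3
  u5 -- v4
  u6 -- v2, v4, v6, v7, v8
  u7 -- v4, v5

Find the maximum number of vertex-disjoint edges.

One maximum matching: u1–v6, u2–v4, u3–v5, u4–v3, u6–v2.
The set {u2, u3, u5, u7} has only 2 neighbours ({v4, v5}), so by Hall's theorem at most 5 of the 7 left vertices can be matched.

5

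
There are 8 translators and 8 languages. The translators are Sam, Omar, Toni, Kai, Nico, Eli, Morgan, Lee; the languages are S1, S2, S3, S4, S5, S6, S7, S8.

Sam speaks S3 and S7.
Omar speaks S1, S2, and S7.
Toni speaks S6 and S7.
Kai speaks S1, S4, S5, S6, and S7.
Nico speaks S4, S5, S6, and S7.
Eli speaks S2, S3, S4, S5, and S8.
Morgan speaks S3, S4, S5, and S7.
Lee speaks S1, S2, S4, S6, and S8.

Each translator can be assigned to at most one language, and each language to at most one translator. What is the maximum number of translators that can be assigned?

One maximum matching: Sam-S3, Omar-S7, Toni-S6, Kai-S1, Nico-S5, Eli-S8, Morgan-S4, Lee-S2.
This saturates every translator, so 8 is the maximum.

8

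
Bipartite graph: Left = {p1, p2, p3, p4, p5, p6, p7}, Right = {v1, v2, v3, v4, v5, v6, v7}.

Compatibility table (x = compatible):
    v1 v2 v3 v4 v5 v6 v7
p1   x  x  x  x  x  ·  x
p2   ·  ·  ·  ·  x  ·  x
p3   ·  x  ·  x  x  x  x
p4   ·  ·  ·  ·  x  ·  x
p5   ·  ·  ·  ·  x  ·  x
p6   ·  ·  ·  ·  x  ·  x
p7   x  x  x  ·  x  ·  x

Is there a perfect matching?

No

The set {p2, p4, p5, p6} has only 2 neighbours ({v5, v7}), so by Hall's theorem at most 5 of the 7 left vertices can be matched.
Hence no matching covers every left vertex.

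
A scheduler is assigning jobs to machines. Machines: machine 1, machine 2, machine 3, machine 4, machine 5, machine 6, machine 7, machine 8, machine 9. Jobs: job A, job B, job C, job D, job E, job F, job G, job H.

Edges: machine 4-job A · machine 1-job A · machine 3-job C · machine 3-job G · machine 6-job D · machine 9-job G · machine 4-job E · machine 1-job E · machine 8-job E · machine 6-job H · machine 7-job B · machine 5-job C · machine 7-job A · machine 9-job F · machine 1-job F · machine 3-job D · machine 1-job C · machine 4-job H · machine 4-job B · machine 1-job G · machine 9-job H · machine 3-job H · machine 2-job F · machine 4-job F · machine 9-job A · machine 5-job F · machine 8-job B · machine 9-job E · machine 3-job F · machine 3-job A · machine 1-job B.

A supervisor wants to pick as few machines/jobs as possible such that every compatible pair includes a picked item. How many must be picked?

{job A, job B, job C, job D, job E, job F, job G, job H} is a vertex cover of size 8: every edge has an endpoint in this set.
No smaller cover exists because machine 1–job G, machine 2–job F, machine 3–job D, machine 4–job B, machine 5–job C, machine 6–job H, machine 7–job A, machine 8–job E is a matching of size 8, and a cover must include an endpoint of each of these disjoint edges (König's theorem).

8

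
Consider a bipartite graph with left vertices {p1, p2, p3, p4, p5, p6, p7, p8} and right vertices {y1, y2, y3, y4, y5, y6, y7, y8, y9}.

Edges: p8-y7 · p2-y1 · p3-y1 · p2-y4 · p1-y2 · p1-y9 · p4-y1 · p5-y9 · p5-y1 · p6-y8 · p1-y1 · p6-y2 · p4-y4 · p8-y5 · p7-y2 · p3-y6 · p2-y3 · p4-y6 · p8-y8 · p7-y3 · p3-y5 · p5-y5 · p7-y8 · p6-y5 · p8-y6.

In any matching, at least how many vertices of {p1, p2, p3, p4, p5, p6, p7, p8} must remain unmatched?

For example, pair p1–y2, p2–y1, p3–y6, p4–y4, p5–y5, p6–y8, p7–y3, p8–y7.
All 8 left vertices are matched, so no larger matching exists.
That matches 8 of the 8, leaving 0 unmatched; no matching can do better.

0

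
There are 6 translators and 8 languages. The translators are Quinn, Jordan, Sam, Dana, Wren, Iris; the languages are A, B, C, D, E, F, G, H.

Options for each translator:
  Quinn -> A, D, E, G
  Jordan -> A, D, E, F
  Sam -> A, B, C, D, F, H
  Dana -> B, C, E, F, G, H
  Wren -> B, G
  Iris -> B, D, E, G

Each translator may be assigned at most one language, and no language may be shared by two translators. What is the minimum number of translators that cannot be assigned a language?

For example, pair Quinn-A, Jordan-D, Sam-H, Dana-E, Wren-G, Iris-B.
All 6 translators are matched, so no larger matching exists.
That matches 6 of the 6, leaving 0 unmatched; no matching can do better.

0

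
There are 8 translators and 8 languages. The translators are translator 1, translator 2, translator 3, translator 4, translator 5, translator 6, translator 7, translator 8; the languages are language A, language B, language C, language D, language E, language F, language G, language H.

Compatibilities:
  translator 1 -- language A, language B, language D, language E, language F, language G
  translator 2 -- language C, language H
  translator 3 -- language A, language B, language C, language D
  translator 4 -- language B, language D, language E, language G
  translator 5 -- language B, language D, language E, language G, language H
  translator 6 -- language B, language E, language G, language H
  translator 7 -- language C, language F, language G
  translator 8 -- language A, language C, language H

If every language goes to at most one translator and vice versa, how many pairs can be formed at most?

One maximum matching: translator 1→language D, translator 2→language C, translator 3→language B, translator 4→language E, translator 5→language H, translator 6→language G, translator 7→language F, translator 8→language A.
All 8 translators are matched, so no larger matching exists.

8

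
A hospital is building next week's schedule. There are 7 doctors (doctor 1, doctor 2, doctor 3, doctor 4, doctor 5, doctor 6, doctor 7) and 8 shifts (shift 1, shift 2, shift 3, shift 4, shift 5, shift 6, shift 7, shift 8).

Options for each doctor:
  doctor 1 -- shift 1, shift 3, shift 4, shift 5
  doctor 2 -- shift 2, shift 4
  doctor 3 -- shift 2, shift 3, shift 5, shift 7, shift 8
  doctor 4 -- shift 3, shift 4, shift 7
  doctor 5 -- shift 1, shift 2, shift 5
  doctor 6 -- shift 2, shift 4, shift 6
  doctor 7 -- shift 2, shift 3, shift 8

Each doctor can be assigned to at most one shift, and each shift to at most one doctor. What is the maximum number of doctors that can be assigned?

For example, pair doctor 1-shift 1, doctor 2-shift 2, doctor 3-shift 7, doctor 4-shift 4, doctor 5-shift 5, doctor 6-shift 6, doctor 7-shift 3.
This saturates every doctor, so 7 is the maximum.

7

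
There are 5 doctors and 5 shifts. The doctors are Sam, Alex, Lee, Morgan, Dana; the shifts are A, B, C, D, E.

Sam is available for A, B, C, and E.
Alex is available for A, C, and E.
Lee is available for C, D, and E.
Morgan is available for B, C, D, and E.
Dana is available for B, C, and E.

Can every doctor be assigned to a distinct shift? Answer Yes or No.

Yes

One maximum matching: Sam–C, Alex–A, Lee–D, Morgan–E, Dana–B.
All 5 doctors are covered.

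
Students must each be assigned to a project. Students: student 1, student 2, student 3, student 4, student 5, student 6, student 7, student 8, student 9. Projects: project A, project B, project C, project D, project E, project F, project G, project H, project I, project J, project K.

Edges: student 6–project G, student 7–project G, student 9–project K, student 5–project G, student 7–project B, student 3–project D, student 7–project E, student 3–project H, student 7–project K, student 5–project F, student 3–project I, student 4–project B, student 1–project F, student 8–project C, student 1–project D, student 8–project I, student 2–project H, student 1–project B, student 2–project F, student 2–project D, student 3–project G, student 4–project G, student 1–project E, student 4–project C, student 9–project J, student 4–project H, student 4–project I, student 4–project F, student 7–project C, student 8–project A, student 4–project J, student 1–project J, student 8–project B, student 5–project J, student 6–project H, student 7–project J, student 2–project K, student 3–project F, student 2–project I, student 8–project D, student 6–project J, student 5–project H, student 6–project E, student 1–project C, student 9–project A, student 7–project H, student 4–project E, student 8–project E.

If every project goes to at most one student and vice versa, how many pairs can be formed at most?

9

A valid assignment of size 9: student 1-project C, student 2-project K, student 3-project D, student 4-project F, student 5-project H, student 6-project E, student 7-project G, student 8-project I, student 9-project J.
All 9 students are matched, so no larger matching exists.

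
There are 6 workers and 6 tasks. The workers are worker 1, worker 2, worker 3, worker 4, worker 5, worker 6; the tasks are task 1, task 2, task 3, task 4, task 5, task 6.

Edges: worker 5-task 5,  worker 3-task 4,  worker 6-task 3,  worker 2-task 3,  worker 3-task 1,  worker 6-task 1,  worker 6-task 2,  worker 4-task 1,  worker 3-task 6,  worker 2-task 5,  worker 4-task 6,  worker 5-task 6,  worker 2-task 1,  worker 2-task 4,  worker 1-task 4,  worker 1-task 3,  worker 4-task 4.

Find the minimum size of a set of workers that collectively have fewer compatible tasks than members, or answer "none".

none

A matching saturating every worker exists, for instance worker 1→task 3, worker 2→task 1, worker 3→task 6, worker 4→task 4, worker 5→task 5, worker 6→task 2.
By Hall's marriage theorem, this means |N(S)| ≥ |S| for every subset S, so no violating subset exists.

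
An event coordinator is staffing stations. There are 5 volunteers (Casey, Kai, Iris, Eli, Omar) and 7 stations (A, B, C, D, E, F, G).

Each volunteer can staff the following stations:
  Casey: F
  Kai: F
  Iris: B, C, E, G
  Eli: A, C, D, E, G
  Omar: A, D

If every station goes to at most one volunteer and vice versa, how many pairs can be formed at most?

4

A valid assignment of size 4: Casey→F, Iris→B, Eli→G, Omar→D.
The set {Casey, Kai} has only 1 neighbour ({F}), so by Hall's theorem at most 4 of the 5 volunteers can be matched.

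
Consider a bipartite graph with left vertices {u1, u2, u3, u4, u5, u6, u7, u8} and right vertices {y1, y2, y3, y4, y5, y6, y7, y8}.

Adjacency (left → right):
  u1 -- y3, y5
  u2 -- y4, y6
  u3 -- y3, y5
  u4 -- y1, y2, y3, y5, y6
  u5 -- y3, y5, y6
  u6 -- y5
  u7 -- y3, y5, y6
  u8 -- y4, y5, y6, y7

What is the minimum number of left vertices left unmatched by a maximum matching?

2

A valid assignment of size 6: u1→y5, u2→y4, u3→y3, u4→y1, u5→y6, u8→y7.
The set {u1, u3, u5, u6, u7} has only 3 neighbours ({y3, y5, y6}), so by Hall's theorem at most 6 of the 8 left vertices can be matched.
That matches 6 of the 8, leaving 2 unmatched; no matching can do better.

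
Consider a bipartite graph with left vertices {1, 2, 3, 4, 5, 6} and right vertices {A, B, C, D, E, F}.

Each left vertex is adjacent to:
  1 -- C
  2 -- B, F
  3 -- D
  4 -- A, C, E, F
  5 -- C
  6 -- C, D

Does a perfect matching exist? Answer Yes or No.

No

The set {1, 3, 5, 6} has only 2 neighbours ({C, D}), so by Hall's theorem at most 4 of the 6 left vertices can be matched.
Hence no matching covers every left vertex.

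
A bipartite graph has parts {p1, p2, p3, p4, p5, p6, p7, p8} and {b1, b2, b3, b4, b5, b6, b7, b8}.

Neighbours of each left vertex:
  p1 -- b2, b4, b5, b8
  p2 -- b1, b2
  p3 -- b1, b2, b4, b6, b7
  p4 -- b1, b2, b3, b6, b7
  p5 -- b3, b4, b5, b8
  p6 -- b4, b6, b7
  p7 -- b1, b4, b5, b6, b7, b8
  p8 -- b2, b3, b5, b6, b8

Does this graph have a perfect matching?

Yes

For example, pair p1→b8, p2→b2, p3→b6, p4→b1, p5→b3, p6→b4, p7→b7, p8→b5.
All 8 left vertices are covered.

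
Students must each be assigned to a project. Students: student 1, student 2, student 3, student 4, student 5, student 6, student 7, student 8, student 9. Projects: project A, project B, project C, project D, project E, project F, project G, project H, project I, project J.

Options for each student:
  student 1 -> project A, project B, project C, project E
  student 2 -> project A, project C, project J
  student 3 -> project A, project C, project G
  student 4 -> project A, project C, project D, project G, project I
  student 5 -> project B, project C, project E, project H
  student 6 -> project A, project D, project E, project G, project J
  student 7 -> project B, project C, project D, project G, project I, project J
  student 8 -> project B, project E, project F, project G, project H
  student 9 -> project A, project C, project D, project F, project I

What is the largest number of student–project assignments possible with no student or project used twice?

9

One maximum matching: student 1→project B, student 2→project J, student 3→project A, student 4→project C, student 5→project H, student 6→project E, student 7→project I, student 8→project G, student 9→project F.
This saturates every student, so 9 is the maximum.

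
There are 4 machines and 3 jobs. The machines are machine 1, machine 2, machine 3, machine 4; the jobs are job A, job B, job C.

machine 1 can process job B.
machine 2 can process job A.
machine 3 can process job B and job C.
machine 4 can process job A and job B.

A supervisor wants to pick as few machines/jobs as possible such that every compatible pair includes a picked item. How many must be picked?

3

A maximum matching has 3 edges (e.g. machine 1–job B, machine 2–job A, machine 3–job C).
By König's theorem the minimum vertex cover has the same size. One such cover is {machine 3, job A, job B}.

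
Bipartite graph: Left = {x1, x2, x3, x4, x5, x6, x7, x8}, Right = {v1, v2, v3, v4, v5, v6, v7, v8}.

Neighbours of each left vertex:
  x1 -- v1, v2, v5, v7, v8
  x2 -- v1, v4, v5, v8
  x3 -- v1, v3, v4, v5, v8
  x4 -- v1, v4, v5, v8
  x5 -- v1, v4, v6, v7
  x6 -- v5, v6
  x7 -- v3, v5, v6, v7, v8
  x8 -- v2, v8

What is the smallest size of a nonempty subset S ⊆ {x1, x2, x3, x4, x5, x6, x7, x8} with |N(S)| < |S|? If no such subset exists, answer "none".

none

A matching saturating every left vertex exists, for instance x1→v1, x2→v4, x3→v3, x4→v8, x5→v7, x6→v5, x7→v6, x8→v2.
By Hall's marriage theorem, this means |N(S)| ≥ |S| for every subset S, so no violating subset exists.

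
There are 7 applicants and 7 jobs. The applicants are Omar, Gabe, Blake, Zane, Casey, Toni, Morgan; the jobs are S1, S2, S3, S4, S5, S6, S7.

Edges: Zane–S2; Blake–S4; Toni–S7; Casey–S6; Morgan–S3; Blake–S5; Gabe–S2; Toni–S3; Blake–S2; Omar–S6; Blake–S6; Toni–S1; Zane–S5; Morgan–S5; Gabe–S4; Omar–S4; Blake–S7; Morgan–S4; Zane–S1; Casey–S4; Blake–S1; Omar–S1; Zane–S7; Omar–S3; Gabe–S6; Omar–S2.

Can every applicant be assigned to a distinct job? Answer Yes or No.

Yes

A valid assignment of size 7: Omar–S1, Gabe–S2, Blake–S5, Zane–S7, Casey–S6, Toni–S3, Morgan–S4.
Every applicant is matched, so this is a perfect matching.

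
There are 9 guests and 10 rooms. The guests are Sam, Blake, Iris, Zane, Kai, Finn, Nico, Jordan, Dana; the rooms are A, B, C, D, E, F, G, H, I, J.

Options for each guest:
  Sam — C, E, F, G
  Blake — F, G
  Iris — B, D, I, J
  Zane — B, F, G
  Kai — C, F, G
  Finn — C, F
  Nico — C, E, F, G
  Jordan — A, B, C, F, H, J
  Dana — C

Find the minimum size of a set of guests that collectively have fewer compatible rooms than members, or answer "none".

Take S = {Blake, Kai, Finn, Dana}. Its neighbourhood is {C, F, G}, so |N(S)| = 3 < |S| = 4.
Every subset of size less than 4 has at least as many neighbours as members, so 4 is the minimum.

4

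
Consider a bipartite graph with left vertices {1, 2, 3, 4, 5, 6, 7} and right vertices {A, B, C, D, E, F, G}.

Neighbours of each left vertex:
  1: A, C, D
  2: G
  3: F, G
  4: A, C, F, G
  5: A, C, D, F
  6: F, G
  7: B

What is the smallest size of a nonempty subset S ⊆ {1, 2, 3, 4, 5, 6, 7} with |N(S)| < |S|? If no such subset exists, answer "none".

Take S = {2, 3, 6}. Its neighbourhood is {F, G}, so |N(S)| = 2 < |S| = 3.
Every subset of size less than 3 has at least as many neighbours as members, so 3 is the minimum.

3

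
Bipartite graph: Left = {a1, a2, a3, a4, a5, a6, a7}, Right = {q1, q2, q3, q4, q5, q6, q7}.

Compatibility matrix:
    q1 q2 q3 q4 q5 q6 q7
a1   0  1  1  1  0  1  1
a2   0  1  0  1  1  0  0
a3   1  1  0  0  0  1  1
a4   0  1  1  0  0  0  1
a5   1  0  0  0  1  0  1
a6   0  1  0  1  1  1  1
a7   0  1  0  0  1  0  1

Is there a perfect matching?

A valid assignment of size 7: a1–q3, a2–q5, a3–q6, a4–q7, a5–q1, a6–q4, a7–q2.
All 7 left vertices are covered.

Yes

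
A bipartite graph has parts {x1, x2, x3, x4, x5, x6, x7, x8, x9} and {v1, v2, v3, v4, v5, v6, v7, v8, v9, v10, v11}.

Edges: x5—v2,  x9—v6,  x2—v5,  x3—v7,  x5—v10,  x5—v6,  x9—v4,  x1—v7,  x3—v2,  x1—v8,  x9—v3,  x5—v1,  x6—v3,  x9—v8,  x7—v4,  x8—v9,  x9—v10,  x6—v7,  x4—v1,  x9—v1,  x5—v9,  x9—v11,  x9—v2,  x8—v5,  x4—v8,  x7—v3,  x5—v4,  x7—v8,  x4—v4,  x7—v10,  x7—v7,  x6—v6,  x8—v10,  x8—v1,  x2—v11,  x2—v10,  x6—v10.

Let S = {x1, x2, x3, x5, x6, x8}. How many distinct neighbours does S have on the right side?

The union of neighbours of {x1, x2, x3, x5, x6, x8} is {v1, v2, v3, v4, v5, v6, v7, v8, v9, v10, v11}, which has 11 elements.
Since |N(S)| = 11 ≥ |S| = 6, Hall's condition holds for this subset.

11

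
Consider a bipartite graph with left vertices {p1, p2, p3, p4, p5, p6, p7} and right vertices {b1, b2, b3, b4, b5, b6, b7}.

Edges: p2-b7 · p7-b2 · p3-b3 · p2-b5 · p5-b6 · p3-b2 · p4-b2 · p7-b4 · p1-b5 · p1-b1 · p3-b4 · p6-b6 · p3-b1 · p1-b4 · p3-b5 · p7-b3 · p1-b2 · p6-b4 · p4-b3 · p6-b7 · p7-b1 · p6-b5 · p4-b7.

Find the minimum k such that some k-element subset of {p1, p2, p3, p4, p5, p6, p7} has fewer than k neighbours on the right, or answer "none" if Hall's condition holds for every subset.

none

A matching saturating every left vertex exists, for instance p1→b2, p2→b5, p3→b1, p4→b7, p5→b6, p6→b4, p7→b3.
By Hall's marriage theorem, this means |N(S)| ≥ |S| for every subset S, so no violating subset exists.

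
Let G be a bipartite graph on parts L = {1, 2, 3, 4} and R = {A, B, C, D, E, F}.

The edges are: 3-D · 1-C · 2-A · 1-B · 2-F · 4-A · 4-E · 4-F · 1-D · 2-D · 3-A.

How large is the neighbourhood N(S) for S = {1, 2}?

The union of neighbours of {1, 2} is {A, B, C, D, F}, which has 5 elements.
Since |N(S)| = 5 ≥ |S| = 2, Hall's condition holds for this subset.

5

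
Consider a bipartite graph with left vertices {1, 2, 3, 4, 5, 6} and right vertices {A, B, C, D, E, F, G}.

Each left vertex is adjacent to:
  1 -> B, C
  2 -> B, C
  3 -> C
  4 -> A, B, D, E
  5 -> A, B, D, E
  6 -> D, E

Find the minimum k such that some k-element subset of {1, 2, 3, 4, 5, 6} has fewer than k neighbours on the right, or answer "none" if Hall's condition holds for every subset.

Take S = {1, 2, 3}. Its neighbourhood is {B, C}, so |N(S)| = 2 < |S| = 3.
Every subset of size less than 3 has at least as many neighbours as members, so 3 is the minimum.

3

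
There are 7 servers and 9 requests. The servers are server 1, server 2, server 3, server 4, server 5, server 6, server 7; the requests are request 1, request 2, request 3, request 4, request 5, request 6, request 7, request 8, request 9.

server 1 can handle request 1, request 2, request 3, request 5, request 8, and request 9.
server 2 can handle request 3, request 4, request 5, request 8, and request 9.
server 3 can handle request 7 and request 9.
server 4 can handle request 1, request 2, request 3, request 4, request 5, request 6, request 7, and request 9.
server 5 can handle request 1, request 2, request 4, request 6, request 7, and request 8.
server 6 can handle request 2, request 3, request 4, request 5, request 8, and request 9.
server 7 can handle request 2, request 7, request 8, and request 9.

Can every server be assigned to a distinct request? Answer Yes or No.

Yes

A valid assignment of size 7: server 1→request 5, server 2→request 3, server 3→request 7, server 4→request 6, server 5→request 2, server 6→request 4, server 7→request 9.
All 7 servers are covered.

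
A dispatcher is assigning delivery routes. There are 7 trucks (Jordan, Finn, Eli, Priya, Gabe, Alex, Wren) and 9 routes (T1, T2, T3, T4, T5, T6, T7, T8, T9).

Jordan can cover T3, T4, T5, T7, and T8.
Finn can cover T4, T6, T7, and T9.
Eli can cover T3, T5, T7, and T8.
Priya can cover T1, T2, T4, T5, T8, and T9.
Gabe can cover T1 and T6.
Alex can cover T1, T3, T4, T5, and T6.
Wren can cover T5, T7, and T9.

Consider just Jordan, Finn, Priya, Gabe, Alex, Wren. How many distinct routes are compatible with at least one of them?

The union of neighbours of {Jordan, Finn, Priya, Gabe, Alex, Wren} is {T1, T2, T3, T4, T5, T6, T7, T8, T9}, which has 9 elements.
Since |N(S)| = 9 ≥ |S| = 6, Hall's condition holds for this subset.

9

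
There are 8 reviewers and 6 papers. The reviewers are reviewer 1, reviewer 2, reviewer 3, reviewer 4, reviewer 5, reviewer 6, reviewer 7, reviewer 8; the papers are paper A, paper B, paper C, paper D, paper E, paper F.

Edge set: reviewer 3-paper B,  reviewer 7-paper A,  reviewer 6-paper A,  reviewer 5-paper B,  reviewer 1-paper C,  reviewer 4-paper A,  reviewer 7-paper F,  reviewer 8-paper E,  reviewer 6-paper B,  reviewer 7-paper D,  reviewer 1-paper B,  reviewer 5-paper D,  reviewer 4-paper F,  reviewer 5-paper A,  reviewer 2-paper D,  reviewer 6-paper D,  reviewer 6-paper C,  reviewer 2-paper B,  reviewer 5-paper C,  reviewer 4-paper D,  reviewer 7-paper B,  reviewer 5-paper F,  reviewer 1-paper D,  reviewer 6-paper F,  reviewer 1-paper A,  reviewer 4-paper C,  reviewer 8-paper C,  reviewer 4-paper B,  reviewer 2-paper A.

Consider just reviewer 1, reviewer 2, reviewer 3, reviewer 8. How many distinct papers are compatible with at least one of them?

5

The union of neighbours of {reviewer 1, reviewer 2, reviewer 3, reviewer 8} is {paper A, paper B, paper C, paper D, paper E}, which has 5 elements.
Since |N(S)| = 5 ≥ |S| = 4, Hall's condition holds for this subset.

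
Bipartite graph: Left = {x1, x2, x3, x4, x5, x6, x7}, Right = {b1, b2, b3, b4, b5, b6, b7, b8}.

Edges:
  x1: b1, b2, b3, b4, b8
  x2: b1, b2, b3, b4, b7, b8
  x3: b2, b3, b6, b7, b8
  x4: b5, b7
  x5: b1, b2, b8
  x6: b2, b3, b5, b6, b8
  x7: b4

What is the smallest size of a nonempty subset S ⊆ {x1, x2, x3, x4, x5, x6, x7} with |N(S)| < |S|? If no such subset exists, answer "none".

none

A matching saturating every left vertex exists, for instance x1→b8, x2→b1, x3→b6, x4→b7, x5→b2, x6→b5, x7→b4.
By Hall's marriage theorem, this means |N(S)| ≥ |S| for every subset S, so no violating subset exists.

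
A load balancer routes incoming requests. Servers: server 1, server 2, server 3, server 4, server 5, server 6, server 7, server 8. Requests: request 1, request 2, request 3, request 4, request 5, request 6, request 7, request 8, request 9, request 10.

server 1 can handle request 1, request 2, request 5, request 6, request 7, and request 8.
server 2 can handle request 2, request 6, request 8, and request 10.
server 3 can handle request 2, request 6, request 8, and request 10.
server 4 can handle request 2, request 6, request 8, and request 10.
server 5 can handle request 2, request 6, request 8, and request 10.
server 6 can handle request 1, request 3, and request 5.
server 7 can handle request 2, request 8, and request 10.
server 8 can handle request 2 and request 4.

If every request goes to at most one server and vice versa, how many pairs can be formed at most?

For example, pair server 1→request 7, server 2→request 10, server 3→request 2, server 4→request 8, server 5→request 6, server 6→request 5, server 8→request 4.
The set {server 2, server 3, server 4, server 5, server 7} has only 4 neighbours ({request 10, request 2, request 6, request 8}), so by Hall's theorem at most 7 of the 8 servers can be matched.

7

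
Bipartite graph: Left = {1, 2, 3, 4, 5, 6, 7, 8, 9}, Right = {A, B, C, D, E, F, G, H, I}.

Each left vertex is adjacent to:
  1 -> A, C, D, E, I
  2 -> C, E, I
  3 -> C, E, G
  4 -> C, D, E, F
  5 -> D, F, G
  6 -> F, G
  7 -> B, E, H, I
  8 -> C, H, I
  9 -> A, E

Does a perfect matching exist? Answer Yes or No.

A valid assignment of size 9: 1-A, 2-I, 3-C, 4-D, 5-F, 6-G, 7-B, 8-H, 9-E.
Every left vertex is matched, so this is a perfect matching.

Yes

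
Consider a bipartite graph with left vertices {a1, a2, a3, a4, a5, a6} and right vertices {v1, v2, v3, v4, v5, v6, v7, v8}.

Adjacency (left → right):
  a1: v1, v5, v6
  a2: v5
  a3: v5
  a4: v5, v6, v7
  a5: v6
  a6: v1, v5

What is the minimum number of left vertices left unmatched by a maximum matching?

2

A valid assignment of size 4: a1-v1, a2-v5, a4-v7, a5-v6.
The set {a1, a2, a3, a5, a6} has only 3 neighbours ({v1, v5, v6}), so by Hall's theorem at most 4 of the 6 left vertices can be matched.
That matches 4 of the 6, leaving 2 unmatched; no matching can do better.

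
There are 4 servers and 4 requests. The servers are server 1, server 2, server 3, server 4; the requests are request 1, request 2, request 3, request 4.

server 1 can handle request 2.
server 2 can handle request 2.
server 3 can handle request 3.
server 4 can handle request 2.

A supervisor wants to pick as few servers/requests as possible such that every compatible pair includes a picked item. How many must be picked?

2

{server 3, request 2} is a vertex cover of size 2: every edge has an endpoint in this set.
No smaller cover exists because server 1–request 2, server 3–request 3 is a matching of size 2, and a cover must include an endpoint of each of these disjoint edges (König's theorem).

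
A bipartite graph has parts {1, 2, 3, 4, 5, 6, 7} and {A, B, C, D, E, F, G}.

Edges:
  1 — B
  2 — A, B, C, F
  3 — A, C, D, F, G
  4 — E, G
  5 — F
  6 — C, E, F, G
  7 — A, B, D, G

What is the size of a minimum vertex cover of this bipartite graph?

7

The 7 edges 1–B, 2–A, 3–D, 4–E, 5–F, 6–C, 7–G form a matching, so any vertex cover needs at least 7 vertices (one per matched edge).
Conversely {1, 2, 3, 4, 5, 6, 7} meets every edge and has exactly 7 vertices, so 7 is optimal.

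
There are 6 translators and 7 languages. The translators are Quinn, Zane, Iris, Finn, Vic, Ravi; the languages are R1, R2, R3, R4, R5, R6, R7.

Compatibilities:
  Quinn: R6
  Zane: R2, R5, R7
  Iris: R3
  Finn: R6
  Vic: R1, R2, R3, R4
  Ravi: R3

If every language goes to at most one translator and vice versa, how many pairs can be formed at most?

4

One maximum matching: Quinn-R6, Zane-R7, Iris-R3, Vic-R2.
The set {Quinn, Iris, Finn, Ravi} has only 2 neighbours ({R3, R6}), so by Hall's theorem at most 4 of the 6 translators can be matched.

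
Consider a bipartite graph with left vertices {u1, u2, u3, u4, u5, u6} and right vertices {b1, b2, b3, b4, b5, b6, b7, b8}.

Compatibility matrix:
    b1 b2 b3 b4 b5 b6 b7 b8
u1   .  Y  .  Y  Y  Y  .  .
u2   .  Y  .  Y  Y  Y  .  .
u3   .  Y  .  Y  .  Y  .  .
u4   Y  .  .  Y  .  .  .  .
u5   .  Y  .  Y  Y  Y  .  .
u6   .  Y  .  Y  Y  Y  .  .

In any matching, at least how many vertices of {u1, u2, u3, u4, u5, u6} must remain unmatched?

For example, pair u1–b4, u2–b6, u3–b2, u4–b1, u5–b5.
The set {u1, u2, u3, u5, u6} has only 4 neighbours ({b2, b4, b5, b6}), so by Hall's theorem at most 5 of the 6 left vertices can be matched.
That matches 5 of the 6, leaving 1 unmatched; no matching can do better.

1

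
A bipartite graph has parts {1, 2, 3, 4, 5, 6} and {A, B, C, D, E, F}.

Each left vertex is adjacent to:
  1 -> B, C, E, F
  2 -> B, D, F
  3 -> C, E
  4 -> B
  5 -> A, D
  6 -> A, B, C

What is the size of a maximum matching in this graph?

6

A valid assignment of size 6: 1→F, 2→D, 3→E, 4→B, 5→A, 6→C.
This saturates every left vertex, so 6 is the maximum.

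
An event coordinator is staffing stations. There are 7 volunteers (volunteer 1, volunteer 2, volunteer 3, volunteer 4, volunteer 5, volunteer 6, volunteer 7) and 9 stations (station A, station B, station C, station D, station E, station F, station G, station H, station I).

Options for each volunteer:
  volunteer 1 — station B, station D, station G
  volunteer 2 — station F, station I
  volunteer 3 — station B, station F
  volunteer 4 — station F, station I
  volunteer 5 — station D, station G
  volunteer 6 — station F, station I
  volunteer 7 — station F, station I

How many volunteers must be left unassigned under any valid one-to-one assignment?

One maximum matching: volunteer 1-station G, volunteer 2-station I, volunteer 3-station B, volunteer 4-station F, volunteer 5-station D.
The set {volunteer 2, volunteer 4, volunteer 6, volunteer 7} has only 2 neighbours ({station F, station I}), so by Hall's theorem at most 5 of the 7 volunteers can be matched.
That matches 5 of the 7, leaving 2 unmatched; no matching can do better.

2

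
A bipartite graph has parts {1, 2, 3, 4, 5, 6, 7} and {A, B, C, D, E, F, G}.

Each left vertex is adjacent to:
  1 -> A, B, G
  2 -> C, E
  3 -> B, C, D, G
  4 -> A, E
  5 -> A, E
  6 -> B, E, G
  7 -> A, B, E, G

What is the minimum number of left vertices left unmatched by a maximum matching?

For example, pair 1-G, 2-C, 3-D, 4-A, 5-E, 6-B.
The set {1, 4, 5, 6, 7} has only 4 neighbours ({A, B, E, G}), so by Hall's theorem at most 6 of the 7 left vertices can be matched.
That matches 6 of the 7, leaving 1 unmatched; no matching can do better.

1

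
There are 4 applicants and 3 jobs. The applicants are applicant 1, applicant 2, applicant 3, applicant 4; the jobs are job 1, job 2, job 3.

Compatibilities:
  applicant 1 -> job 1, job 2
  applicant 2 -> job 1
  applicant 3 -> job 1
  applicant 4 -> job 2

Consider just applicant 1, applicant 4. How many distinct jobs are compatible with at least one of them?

2

The union of neighbours of {applicant 1, applicant 4} is {job 1, job 2}, which has 2 elements.
Since |N(S)| = 2 ≥ |S| = 2, Hall's condition holds for this subset.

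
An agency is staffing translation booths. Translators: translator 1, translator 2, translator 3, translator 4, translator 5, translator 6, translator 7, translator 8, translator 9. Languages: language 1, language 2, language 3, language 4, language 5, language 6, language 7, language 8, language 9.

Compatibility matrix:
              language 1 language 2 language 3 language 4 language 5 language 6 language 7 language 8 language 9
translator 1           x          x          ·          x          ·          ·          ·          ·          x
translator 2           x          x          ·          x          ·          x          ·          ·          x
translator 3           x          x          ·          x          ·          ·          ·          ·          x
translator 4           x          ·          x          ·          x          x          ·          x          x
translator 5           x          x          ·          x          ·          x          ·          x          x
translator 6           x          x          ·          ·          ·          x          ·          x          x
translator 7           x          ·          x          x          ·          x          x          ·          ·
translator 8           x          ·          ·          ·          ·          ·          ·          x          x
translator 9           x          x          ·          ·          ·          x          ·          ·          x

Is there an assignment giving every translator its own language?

No

The set {translator 1, translator 2, translator 3, translator 5, translator 6, translator 8, translator 9} has only 6 neighbours ({language 1, language 2, language 4, language 6, language 8, language 9}), so by Hall's theorem at most 8 of the 9 translators can be matched.
Hence no matching covers every translator.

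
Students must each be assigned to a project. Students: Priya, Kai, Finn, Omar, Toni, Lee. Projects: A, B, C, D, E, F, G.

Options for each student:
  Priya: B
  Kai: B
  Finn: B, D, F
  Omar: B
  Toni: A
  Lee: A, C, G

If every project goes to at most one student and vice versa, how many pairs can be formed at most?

One maximum matching: Priya–B, Finn–F, Toni–A, Lee–C.
The set {Priya, Kai, Omar} has only 1 neighbour ({B}), so by Hall's theorem at most 4 of the 6 students can be matched.

4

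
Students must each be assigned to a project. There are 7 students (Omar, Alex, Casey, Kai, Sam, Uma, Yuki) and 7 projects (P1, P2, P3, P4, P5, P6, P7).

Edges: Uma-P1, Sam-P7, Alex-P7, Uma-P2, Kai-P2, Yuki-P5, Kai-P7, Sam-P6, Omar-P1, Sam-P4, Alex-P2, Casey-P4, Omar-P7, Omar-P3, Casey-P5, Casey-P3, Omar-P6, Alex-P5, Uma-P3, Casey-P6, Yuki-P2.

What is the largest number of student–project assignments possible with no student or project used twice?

For example, pair Omar→P1, Alex→P7, Casey→P4, Kai→P2, Sam→P6, Uma→P3, Yuki→P5.
This saturates every student, so 7 is the maximum.

7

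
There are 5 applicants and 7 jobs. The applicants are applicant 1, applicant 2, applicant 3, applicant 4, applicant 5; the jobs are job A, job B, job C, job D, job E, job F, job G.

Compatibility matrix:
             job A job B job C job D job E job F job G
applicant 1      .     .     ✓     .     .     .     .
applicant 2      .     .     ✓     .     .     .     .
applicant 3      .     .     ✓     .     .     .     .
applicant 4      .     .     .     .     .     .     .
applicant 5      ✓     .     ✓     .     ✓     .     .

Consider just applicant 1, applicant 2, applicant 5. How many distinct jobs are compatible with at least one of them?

3

The union of neighbours of {applicant 1, applicant 2, applicant 5} is {job A, job C, job E}, which has 3 elements.
Since |N(S)| = 3 ≥ |S| = 3, Hall's condition holds for this subset.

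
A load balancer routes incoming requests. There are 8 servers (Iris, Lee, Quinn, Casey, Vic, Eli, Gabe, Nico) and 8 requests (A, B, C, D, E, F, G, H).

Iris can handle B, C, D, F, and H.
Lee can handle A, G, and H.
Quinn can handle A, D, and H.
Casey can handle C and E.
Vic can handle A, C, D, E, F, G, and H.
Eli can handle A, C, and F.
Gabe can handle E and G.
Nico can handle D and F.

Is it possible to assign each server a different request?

Yes

One maximum matching: Iris-B, Lee-H, Quinn-D, Casey-E, Vic-A, Eli-C, Gabe-G, Nico-F.
All 8 servers are covered.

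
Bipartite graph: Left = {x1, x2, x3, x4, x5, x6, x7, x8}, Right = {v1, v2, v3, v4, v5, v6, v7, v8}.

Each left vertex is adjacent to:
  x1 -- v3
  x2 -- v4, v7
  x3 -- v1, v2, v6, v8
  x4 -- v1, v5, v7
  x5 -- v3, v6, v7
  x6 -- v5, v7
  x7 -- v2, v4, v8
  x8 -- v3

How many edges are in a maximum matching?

7

A valid assignment of size 7: x1-v3, x2-v4, x3-v1, x4-v7, x5-v6, x6-v5, x7-v2.
The set {x1, x8} has only 1 neighbour ({v3}), so by Hall's theorem at most 7 of the 8 left vertices can be matched.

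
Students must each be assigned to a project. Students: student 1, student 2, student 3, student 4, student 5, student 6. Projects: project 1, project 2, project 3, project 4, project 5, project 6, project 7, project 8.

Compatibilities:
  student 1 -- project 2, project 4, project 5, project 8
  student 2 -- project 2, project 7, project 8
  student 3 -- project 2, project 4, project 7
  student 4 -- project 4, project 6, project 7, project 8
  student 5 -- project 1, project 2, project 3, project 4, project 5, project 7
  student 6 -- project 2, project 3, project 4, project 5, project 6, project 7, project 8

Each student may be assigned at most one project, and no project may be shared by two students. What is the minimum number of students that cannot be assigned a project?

A valid assignment of size 6: student 1-project 5, student 2-project 2, student 3-project 4, student 4-project 8, student 5-project 7, student 6-project 3.
All 6 students are matched, so no larger matching exists.
That matches 6 of the 6, leaving 0 unmatched; no matching can do better.

0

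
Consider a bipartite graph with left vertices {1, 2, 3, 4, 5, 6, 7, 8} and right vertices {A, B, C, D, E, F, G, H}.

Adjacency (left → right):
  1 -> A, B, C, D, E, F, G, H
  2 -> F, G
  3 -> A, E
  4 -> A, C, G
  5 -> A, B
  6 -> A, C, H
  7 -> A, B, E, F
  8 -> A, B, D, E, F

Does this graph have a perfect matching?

For example, pair 1–D, 2–G, 3–E, 4–C, 5–B, 6–H, 7–F, 8–A.
All 8 left vertices are covered.

Yes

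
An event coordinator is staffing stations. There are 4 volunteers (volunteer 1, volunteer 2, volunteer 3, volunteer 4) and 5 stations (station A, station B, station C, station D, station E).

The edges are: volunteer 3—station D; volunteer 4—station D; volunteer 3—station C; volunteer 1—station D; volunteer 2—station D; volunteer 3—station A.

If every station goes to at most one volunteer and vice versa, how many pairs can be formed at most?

2

One maximum matching: volunteer 1-station D, volunteer 3-station A.
The set {volunteer 1, volunteer 2, volunteer 4} has only 1 neighbour ({station D}), so by Hall's theorem at most 2 of the 4 volunteers can be matched.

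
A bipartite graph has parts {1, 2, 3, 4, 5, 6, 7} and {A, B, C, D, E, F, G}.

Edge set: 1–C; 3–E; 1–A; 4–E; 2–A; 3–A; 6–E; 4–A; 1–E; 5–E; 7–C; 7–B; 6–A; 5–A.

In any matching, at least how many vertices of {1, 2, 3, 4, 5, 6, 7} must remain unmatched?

3

A valid assignment of size 4: 1–C, 2–A, 3–E, 7–B.
The set {2, 3, 4, 5, 6} has only 2 neighbours ({A, E}), so by Hall's theorem at most 4 of the 7 left vertices can be matched.
That matches 4 of the 7, leaving 3 unmatched; no matching can do better.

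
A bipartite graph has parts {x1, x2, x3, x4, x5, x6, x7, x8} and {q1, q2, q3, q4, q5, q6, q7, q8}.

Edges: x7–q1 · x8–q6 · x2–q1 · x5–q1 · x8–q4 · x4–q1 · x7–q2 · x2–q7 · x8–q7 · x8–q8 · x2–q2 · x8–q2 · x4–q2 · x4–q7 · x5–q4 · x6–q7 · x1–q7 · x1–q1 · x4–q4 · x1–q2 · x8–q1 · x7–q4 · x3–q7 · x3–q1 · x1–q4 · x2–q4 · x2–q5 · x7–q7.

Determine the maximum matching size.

A valid assignment of size 6: x1→q7, x2→q5, x3→q1, x4→q2, x5→q4, x8→q6.
The set {x1, x3, x4, x5, x6, x7} has only 4 neighbours ({q1, q2, q4, q7}), so by Hall's theorem at most 6 of the 8 left vertices can be matched.

6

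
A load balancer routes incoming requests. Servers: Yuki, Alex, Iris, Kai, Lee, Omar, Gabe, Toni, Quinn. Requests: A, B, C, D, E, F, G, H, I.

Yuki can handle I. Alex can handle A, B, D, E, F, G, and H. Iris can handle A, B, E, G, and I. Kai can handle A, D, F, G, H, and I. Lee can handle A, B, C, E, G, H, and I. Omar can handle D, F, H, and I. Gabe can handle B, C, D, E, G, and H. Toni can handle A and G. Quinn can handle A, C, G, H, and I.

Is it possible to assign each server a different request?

Yes

A valid assignment of size 9: Yuki-I, Alex-E, Iris-B, Kai-F, Lee-C, Omar-D, Gabe-H, Toni-A, Quinn-G.
All 9 servers are covered.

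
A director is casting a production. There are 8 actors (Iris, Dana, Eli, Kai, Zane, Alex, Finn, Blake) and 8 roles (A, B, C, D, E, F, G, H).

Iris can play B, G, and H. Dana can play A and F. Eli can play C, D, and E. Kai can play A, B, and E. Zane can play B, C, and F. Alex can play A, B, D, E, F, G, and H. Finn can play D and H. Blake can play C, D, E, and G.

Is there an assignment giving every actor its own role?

Yes

For example, pair Iris–G, Dana–F, Eli–D, Kai–B, Zane–C, Alex–A, Finn–H, Blake–E.
Every actor is matched, so this is a perfect matching.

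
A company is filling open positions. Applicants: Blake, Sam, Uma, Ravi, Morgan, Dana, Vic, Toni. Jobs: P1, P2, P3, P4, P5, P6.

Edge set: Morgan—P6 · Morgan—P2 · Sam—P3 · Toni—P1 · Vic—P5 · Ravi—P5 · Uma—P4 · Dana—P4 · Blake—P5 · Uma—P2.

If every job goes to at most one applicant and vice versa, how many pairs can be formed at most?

For example, pair Blake→P5, Sam→P3, Uma→P2, Morgan→P6, Dana→P4, Toni→P1.
The set {Blake, Ravi, Vic} has only 1 neighbour ({P5}), so by Hall's theorem at most 6 of the 8 applicants can be matched.

6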